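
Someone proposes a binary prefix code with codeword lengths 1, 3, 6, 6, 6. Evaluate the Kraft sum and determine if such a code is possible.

With common denominator 2^6 = 64: Σ 2^(−ℓᵢ) = 32/64 + 8/64 + 1/64 + 1/64 + 1/64 = 43/64 = 0.671875.
Kraft's inequality requires Σ ≤ 1; here Σ = 0.671875 ≤ 1, so such a prefix code exists.

0.671875; yes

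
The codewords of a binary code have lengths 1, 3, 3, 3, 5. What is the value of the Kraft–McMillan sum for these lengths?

0.90625

With common denominator 2^5 = 32: Σ 2^(−ℓᵢ) = 16/32 + 4/32 + 4/32 + 4/32 + 1/32 = 29/32 = 0.90625.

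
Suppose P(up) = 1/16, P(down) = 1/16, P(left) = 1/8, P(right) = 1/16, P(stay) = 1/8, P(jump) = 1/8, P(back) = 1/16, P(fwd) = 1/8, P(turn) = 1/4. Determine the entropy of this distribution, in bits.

Each probability is a power of 1/2, so log₂(1/p) is an integer.
H = Σ p·log₂(1/p) = 1/16·4 + 1/16·4 + 1/8·3 + 1/16·4 + 1/8·3 + 1/8·3 + 1/16·4 + 1/8·3 + 1/4·2 = 3 bits.

3 bits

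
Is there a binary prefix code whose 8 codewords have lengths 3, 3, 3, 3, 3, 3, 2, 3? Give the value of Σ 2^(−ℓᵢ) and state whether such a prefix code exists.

With common denominator 2^3 = 8: Σ 2^(−ℓᵢ) = 1/8 + 1/8 + 1/8 + 1/8 + 1/8 + 1/8 + 2/8 + 1/8 = 9/8 = 1.125.
Kraft's inequality requires Σ ≤ 1; here Σ = 1.125 > 1, so no such prefix code exists.

1.125; no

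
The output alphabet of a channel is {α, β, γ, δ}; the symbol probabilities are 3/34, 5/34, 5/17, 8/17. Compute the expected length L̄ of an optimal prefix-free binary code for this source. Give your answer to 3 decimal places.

1.765 bits/symbol

Repeatedly combine the two least-probable nodes; the expected code length is the sum of the merged weights.
merge 3/34 + 5/34 → 4/17
merge 4/17 + 5/17 → 9/17
merge 8/17 + 9/17 → 1
L = 4/17 + 9/17 + 1 = 30/17 ≈ 1.765 bits/symbol.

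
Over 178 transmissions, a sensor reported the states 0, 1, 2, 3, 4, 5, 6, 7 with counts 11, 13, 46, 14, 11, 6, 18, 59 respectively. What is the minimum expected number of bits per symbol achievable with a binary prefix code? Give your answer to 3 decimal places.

Probabilities are the counts divided by 178.
Repeatedly combine the two least-probable nodes; the expected code length is the sum of the merged weights.
merge 3/89 + 11/178 → 17/178
merge 11/178 + 13/178 → 12/89
merge 7/89 + 17/178 → 31/178
merge 9/89 + 12/89 → 21/89
merge 31/178 + 21/89 → 73/178
merge 23/89 + 59/178 → 105/178
merge 73/178 + 105/178 → 1
L = 17/178 + 12/89 + 31/178 + 21/89 + 73/178 + 105/178 + 1 = 235/89 ≈ 2.640 bits/symbol.

2.640 bits/symbol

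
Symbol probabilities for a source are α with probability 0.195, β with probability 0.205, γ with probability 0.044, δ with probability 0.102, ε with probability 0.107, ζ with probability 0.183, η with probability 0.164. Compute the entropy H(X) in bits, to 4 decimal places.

2.6839 bits

H = −Σ pᵢ log₂ pᵢ.
−0.195·log₂(0.195) = 0.4599
−0.205·log₂(0.205) = 0.4687
−0.044·log₂(0.044) = 0.1983
−0.102·log₂(0.102) = 0.3359
−0.107·log₂(0.107) = 0.3450
−0.183·log₂(0.183) = 0.4484
−0.164·log₂(0.164) = 0.4278
Sum ≈ 2.6839 → 2.6839 bits.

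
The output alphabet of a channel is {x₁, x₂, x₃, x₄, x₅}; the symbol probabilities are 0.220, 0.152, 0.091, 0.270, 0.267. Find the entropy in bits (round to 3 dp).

2.227 bits

H = −Σ pᵢ log₂ pᵢ.
−0.220·log₂(0.220) = 0.4806
−0.152·log₂(0.152) = 0.4131
−0.091·log₂(0.091) = 0.3147
−0.270·log₂(0.270) = 0.5100
−0.267·log₂(0.267) = 0.5087
Sum ≈ 2.2270 → 2.227 bits.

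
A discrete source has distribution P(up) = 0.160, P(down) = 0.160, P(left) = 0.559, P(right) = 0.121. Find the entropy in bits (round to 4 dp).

1.6838 bits

H = −Σ pᵢ log₂ pᵢ.
−0.160·log₂(0.160) = 0.4230
−0.160·log₂(0.160) = 0.4230
−0.559·log₂(0.559) = 0.4690
−0.121·log₂(0.121) = 0.3687
Sum ≈ 1.6838 → 1.6838 bits.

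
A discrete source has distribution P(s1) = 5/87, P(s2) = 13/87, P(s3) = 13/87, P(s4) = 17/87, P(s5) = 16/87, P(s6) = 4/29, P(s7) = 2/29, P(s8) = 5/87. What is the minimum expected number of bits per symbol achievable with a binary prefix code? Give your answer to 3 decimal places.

Repeatedly combine the two least-probable nodes; the expected code length is the sum of the merged weights.
merge 5/87 + 5/87 → 10/87
merge 2/29 + 10/87 → 16/87
merge 4/29 + 13/87 → 25/87
merge 13/87 + 16/87 → 1/3
merge 16/87 + 17/87 → 11/29
merge 25/87 + 1/3 → 18/29
merge 11/29 + 18/29 → 1
L = 10/87 + 16/87 + 25/87 + 1/3 + 11/29 + 18/29 + 1 = 254/87 ≈ 2.920 bits/symbol.

2.920 bits/symbol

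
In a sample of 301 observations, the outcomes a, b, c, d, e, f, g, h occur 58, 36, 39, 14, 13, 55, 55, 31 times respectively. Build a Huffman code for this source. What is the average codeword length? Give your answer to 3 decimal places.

Probabilities are the counts divided by 301.
Repeatedly combine the two least-probable nodes; the expected code length is the sum of the merged weights.
merge 13/301 + 2/43 → 27/301
merge 27/301 + 31/301 → 58/301
merge 36/301 + 39/301 → 75/301
merge 55/301 + 55/301 → 110/301
merge 58/301 + 58/301 → 116/301
merge 75/301 + 110/301 → 185/301
merge 116/301 + 185/301 → 1
L = 27/301 + 58/301 + 75/301 + 110/301 + 116/301 + 185/301 + 1 = 872/301 ≈ 2.897 bits/symbol.

2.897 bits/symbol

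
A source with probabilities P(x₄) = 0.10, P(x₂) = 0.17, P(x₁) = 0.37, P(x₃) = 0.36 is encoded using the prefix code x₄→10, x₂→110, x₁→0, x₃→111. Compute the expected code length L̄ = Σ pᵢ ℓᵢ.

2.16 bits/symbol

L̄ = Σ pᵢ·ℓᵢ = 0.10·2 + 0.17·3 + 0.37·1 + 0.36·3 = 2.16 bits/symbol.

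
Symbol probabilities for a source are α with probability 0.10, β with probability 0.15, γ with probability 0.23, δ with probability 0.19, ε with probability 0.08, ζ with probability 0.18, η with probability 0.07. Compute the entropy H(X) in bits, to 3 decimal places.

2.691 bits

H = −Σ pᵢ log₂ pᵢ.
−0.10·log₂(0.10) = 0.3322
−0.15·log₂(0.15) = 0.4105
−0.23·log₂(0.23) = 0.4877
−0.19·log₂(0.19) = 0.4552
−0.08·log₂(0.08) = 0.2915
−0.18·log₂(0.18) = 0.4453
−0.07·log₂(0.07) = 0.2686
Sum ≈ 2.6910 → 2.691 bits.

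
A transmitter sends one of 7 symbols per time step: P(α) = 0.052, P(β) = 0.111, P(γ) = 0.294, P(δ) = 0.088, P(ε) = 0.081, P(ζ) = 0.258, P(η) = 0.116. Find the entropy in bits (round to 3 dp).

2.560 bits

H = −Σ pᵢ log₂ pᵢ.
−0.052·log₂(0.052) = 0.2218
−0.111·log₂(0.111) = 0.3520
−0.294·log₂(0.294) = 0.5192
−0.088·log₂(0.088) = 0.3086
−0.081·log₂(0.081) = 0.2937
−0.258·log₂(0.258) = 0.5043
−0.116·log₂(0.116) = 0.3605
Sum ≈ 2.5601 → 2.560 bits.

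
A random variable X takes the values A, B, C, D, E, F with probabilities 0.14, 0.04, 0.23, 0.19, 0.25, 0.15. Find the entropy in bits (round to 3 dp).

H = −Σ pᵢ log₂ pᵢ.
−0.14·log₂(0.14) = 0.3971
−0.04·log₂(0.04) = 0.1858
−0.23·log₂(0.23) = 0.4877
−0.19·log₂(0.19) = 0.4552
−0.25·log₂(0.25) = 0.5000
−0.15·log₂(0.15) = 0.4105
Sum ≈ 2.4363 → 2.436 bits.

2.436 bits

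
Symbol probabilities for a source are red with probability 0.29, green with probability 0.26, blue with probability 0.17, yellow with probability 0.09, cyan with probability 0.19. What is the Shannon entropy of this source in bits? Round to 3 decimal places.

2.226 bits

H = −Σ pᵢ log₂ pᵢ.
−0.29·log₂(0.29) = 0.5179
−0.26·log₂(0.26) = 0.5053
−0.17·log₂(0.17) = 0.4346
−0.09·log₂(0.09) = 0.3127
−0.19·log₂(0.19) = 0.4552
Sum ≈ 2.2257 → 2.226 bits.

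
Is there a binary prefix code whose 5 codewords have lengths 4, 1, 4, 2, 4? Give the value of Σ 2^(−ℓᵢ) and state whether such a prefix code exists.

With common denominator 2^4 = 16: Σ 2^(−ℓᵢ) = 1/16 + 8/16 + 1/16 + 4/16 + 1/16 = 15/16 = 0.9375.
Kraft's inequality requires Σ ≤ 1; here Σ = 0.9375 ≤ 1, so such a prefix code exists.

0.9375; yes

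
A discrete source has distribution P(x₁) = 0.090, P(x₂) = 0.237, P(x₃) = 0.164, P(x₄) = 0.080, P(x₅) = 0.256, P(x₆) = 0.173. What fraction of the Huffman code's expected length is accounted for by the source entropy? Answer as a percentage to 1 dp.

98.5%

Entropy H = −Σ p log₂ p ≈ 2.4653 bits.
Huffman merges: 2/25+9/100→17/100; 41/250+17/100→167/500; 173/1000+237/1000→41/100; 32/125+167/500→59/100; 41/100+59/100→1. L = 313/125 ≈ 2.5040.
Efficiency = H/L = 2.4653/2.5040 = 98.5%.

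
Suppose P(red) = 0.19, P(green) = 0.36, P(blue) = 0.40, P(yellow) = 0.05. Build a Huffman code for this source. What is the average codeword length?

1.84 bits/symbol

Repeatedly combine the two least-probable nodes; the expected code length is the sum of the merged weights.
merge 1/20 + 19/100 → 6/25
merge 6/25 + 9/25 → 3/5
merge 2/5 + 3/5 → 1
L = 6/25 + 3/5 + 1 = 46/25 = 1.84 bits/symbol.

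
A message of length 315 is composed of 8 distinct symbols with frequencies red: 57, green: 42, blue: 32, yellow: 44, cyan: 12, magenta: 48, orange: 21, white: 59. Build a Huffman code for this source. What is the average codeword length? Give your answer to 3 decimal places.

2.917 bits/symbol

Probabilities are the counts divided by 315.
Repeatedly combine the two least-probable nodes; the expected code length is the sum of the merged weights.
merge 4/105 + 1/15 → 11/105
merge 32/315 + 11/105 → 13/63
merge 2/15 + 44/315 → 86/315
merge 16/105 + 19/105 → 1/3
merge 59/315 + 13/63 → 124/315
merge 86/315 + 1/3 → 191/315
merge 124/315 + 191/315 → 1
L = 11/105 + 13/63 + 86/315 + 1/3 + 124/315 + 191/315 + 1 = 919/315 ≈ 2.917 bits/symbol.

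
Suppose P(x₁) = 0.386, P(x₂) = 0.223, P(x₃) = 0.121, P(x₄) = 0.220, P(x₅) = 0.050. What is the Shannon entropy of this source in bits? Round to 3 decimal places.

2.078 bits

H = −Σ pᵢ log₂ pᵢ.
−0.386·log₂(0.386) = 0.5301
−0.223·log₂(0.223) = 0.4828
−0.121·log₂(0.121) = 0.3687
−0.220·log₂(0.220) = 0.4806
−0.050·log₂(0.050) = 0.2161
Sum ≈ 2.0782 → 2.078 bits.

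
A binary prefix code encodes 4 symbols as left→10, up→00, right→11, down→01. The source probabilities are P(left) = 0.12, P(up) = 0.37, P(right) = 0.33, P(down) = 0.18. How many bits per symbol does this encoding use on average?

2 bits/symbol

L̄ = Σ pᵢ·ℓᵢ = 0.12·2 + 0.37·2 + 0.33·2 + 0.18·2 = 2 bits/symbol.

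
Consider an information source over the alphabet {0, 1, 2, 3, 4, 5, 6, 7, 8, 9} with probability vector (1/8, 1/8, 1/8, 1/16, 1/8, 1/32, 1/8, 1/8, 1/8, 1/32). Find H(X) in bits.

3.1875 bits

Each probability is a power of 1/2, so log₂(1/p) is an integer.
H = Σ p·log₂(1/p) = 1/8·3 + 1/8·3 + 1/8·3 + 1/16·4 + 1/8·3 + 1/32·5 + 1/8·3 + 1/8·3 + 1/8·3 + 1/32·5 = 3.1875 bits.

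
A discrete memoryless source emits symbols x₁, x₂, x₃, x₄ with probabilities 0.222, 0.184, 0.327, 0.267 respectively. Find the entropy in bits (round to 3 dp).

1.967 bits

H = −Σ pᵢ log₂ pᵢ.
−0.222·log₂(0.222) = 0.4820
−0.184·log₂(0.184) = 0.4494
−0.327·log₂(0.327) = 0.5273
−0.267·log₂(0.267) = 0.5087
Sum ≈ 1.9674 → 1.967 bits.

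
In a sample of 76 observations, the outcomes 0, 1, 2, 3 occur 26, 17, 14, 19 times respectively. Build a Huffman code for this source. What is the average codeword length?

Probabilities are the counts divided by 76.
Repeatedly combine the two least-probable nodes; the expected code length is the sum of the merged weights.
merge 7/38 + 17/76 → 31/76
merge 1/4 + 13/38 → 45/76
merge 31/76 + 45/76 → 1
L = 31/76 + 45/76 + 1 = 2 bits/symbol.

2 bits/symbol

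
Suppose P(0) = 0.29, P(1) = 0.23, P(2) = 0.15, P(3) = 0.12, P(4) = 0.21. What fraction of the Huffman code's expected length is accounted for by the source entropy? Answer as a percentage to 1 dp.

99.4%

Entropy H = −Σ p log₂ p ≈ 2.2560 bits.
Huffman merges: 3/25+3/20→27/100; 21/100+23/100→11/25; 27/100+29/100→14/25; 11/25+14/25→1. L = 227/100 ≈ 2.2700.
Efficiency = H/L = 2.2560/2.2700 = 99.4%.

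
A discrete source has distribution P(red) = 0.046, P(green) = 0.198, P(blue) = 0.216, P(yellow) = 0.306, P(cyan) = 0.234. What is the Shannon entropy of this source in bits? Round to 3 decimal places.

2.158 bits

H = −Σ pᵢ log₂ pᵢ.
−0.046·log₂(0.046) = 0.2043
−0.198·log₂(0.198) = 0.4626
−0.216·log₂(0.216) = 0.4776
−0.306·log₂(0.306) = 0.5228
−0.234·log₂(0.234) = 0.4903
Sum ≈ 2.1576 → 2.158 bits.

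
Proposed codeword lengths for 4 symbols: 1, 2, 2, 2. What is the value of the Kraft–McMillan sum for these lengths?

With common denominator 2^2 = 4: Σ 2^(−ℓᵢ) = 2/4 + 1/4 + 1/4 + 1/4 = 5/4 = 1.25.

1.25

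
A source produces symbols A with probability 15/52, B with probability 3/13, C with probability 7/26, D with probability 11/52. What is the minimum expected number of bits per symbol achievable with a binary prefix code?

2 bits/symbol

Repeatedly combine the two least-probable nodes; the expected code length is the sum of the merged weights.
merge 11/52 + 3/13 → 23/52
merge 7/26 + 15/52 → 29/52
merge 23/52 + 29/52 → 1
L = 23/52 + 29/52 + 1 = 2 bits/symbol.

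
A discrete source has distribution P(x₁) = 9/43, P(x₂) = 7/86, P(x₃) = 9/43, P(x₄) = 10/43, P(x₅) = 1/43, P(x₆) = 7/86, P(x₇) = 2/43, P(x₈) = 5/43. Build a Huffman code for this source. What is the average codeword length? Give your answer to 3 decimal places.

2.767 bits/symbol

Repeatedly combine the two least-probable nodes; the expected code length is the sum of the merged weights.
merge 1/43 + 2/43 → 3/43
merge 3/43 + 7/86 → 13/86
merge 7/86 + 5/43 → 17/86
merge 13/86 + 17/86 → 15/43
merge 9/43 + 9/43 → 18/43
merge 10/43 + 15/43 → 25/43
merge 18/43 + 25/43 → 1
L = 3/43 + 13/86 + 17/86 + 15/43 + 18/43 + 25/43 + 1 = 119/43 ≈ 2.767 bits/symbol.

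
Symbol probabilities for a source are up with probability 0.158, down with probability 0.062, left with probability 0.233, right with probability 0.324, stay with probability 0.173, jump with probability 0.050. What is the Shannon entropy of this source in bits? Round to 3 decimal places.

H = −Σ pᵢ log₂ pᵢ.
−0.158·log₂(0.158) = 0.4206
−0.062·log₂(0.062) = 0.2487
−0.233·log₂(0.233) = 0.4897
−0.324·log₂(0.324) = 0.5268
−0.173·log₂(0.173) = 0.4379
−0.050·log₂(0.050) = 0.2161
Sum ≈ 2.3398 → 2.340 bits.

2.340 bits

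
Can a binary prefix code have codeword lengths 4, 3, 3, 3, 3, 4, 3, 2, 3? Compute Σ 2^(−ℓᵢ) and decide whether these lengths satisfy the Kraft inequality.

1.125; no

With common denominator 2^4 = 16: Σ 2^(−ℓᵢ) = 1/16 + 2/16 + 2/16 + 2/16 + 2/16 + 1/16 + 2/16 + 4/16 + 2/16 = 18/16 = 1.125.
Kraft's inequality requires Σ ≤ 1; here Σ = 1.125 > 1, so no such prefix code exists.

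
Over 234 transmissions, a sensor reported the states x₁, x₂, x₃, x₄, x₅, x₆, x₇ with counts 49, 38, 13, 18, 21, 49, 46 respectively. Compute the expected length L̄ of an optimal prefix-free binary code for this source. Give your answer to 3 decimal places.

Probabilities are the counts divided by 234.
Repeatedly combine the two least-probable nodes; the expected code length is the sum of the merged weights.
merge 1/18 + 1/13 → 31/234
merge 7/78 + 31/234 → 2/9
merge 19/117 + 23/117 → 14/39
merge 49/234 + 49/234 → 49/117
merge 2/9 + 14/39 → 68/117
merge 49/117 + 68/117 → 1
L = 31/234 + 2/9 + 14/39 + 49/117 + 68/117 + 1 = 635/234 ≈ 2.714 bits/symbol.

2.714 bits/symbol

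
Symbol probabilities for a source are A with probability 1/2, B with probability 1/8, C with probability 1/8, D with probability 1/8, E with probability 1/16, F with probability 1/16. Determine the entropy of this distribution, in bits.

Each probability is a power of 1/2, so log₂(1/p) is an integer.
H = Σ p·log₂(1/p) = 1/2·1 + 1/8·3 + 1/8·3 + 1/8·3 + 1/16·4 + 1/16·4 = 2.125 bits.

2.125 bits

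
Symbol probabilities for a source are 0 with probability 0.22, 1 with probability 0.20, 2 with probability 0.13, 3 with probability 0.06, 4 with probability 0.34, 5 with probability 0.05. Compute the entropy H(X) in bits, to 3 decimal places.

H = −Σ pᵢ log₂ pᵢ.
−0.22·log₂(0.22) = 0.4806
−0.20·log₂(0.20) = 0.4644
−0.13·log₂(0.13) = 0.3826
−0.06·log₂(0.06) = 0.2435
−0.34·log₂(0.34) = 0.5292
−0.05·log₂(0.05) = 0.2161
Sum ≈ 2.3164 → 2.316 bits.

2.316 bits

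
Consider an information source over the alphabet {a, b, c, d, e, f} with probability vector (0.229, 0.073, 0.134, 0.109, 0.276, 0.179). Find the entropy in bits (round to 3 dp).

H = −Σ pᵢ log₂ pᵢ.
−0.229·log₂(0.229) = 0.4870
−0.073·log₂(0.073) = 0.2756
−0.134·log₂(0.134) = 0.3886
−0.109·log₂(0.109) = 0.3485
−0.276·log₂(0.276) = 0.5126
−0.179·log₂(0.179) = 0.4443
Sum ≈ 2.4566 → 2.457 bits.

2.457 bits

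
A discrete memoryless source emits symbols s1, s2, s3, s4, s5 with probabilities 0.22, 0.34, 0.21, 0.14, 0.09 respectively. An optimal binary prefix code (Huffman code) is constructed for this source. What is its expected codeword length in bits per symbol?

2.23 bits/symbol

Repeatedly combine the two least-probable nodes; the expected code length is the sum of the merged weights.
merge 9/100 + 7/50 → 23/100
merge 21/100 + 11/50 → 43/100
merge 23/100 + 17/50 → 57/100
merge 43/100 + 57/100 → 1
L = 23/100 + 43/100 + 57/100 + 1 = 223/100 = 2.23 bits/symbol.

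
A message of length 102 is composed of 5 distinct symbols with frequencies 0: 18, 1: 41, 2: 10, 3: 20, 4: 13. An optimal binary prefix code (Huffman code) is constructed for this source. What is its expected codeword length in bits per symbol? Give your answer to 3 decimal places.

2.196 bits/symbol

Probabilities are the counts divided by 102.
Repeatedly combine the two least-probable nodes; the expected code length is the sum of the merged weights.
merge 5/51 + 13/102 → 23/102
merge 3/17 + 10/51 → 19/51
merge 23/102 + 19/51 → 61/102
merge 41/102 + 61/102 → 1
L = 23/102 + 19/51 + 61/102 + 1 = 112/51 ≈ 2.196 bits/symbol.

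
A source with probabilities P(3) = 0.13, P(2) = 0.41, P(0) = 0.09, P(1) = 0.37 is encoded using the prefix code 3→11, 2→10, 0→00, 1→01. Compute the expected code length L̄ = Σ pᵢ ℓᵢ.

L̄ = Σ pᵢ·ℓᵢ = 0.13·2 + 0.41·2 + 0.09·2 + 0.37·2 = 2 bits/symbol.

2 bits/symbol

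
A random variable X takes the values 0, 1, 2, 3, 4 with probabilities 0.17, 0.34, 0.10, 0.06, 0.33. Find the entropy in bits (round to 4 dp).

2.0673 bits

H = −Σ pᵢ log₂ pᵢ.
−0.17·log₂(0.17) = 0.4346
−0.34·log₂(0.34) = 0.5292
−0.10·log₂(0.10) = 0.3322
−0.06·log₂(0.06) = 0.2435
−0.33·log₂(0.33) = 0.5278
Sum ≈ 2.0673 → 2.0673 bits.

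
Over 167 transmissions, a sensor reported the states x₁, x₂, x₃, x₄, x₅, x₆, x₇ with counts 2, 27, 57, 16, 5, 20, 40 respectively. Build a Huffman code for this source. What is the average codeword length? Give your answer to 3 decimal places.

2.437 bits/symbol

Probabilities are the counts divided by 167.
Repeatedly combine the two least-probable nodes; the expected code length is the sum of the merged weights.
merge 2/167 + 5/167 → 7/167
merge 7/167 + 16/167 → 23/167
merge 20/167 + 23/167 → 43/167
merge 27/167 + 40/167 → 67/167
merge 43/167 + 57/167 → 100/167
merge 67/167 + 100/167 → 1
L = 7/167 + 23/167 + 43/167 + 67/167 + 100/167 + 1 = 407/167 ≈ 2.437 bits/symbol.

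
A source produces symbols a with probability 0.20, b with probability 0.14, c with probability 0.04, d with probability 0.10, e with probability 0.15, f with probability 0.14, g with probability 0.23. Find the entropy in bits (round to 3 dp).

H = −Σ pᵢ log₂ pᵢ.
−0.20·log₂(0.20) = 0.4644
−0.14·log₂(0.14) = 0.3971
−0.04·log₂(0.04) = 0.1858
−0.10·log₂(0.10) = 0.3322
−0.15·log₂(0.15) = 0.4105
−0.14·log₂(0.14) = 0.3971
−0.23·log₂(0.23) = 0.4877
Sum ≈ 2.6748 → 2.675 bits.

2.675 bits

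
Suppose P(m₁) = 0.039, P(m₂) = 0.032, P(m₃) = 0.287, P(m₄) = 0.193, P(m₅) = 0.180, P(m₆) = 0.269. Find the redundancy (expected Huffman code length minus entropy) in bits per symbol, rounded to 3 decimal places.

Entropy H = −Σ p log₂ p ≈ 2.2712 bits.
Huffman merges: 4/125+39/1000→71/1000; 71/1000+9/50→251/1000; 193/1000+251/1000→111/250; 269/1000+287/1000→139/250; 111/250+139/250→1. L = 1161/500 ≈ 2.3220.
L − H = 2.3220 − 2.2712 = 0.051 bits.

0.051 bits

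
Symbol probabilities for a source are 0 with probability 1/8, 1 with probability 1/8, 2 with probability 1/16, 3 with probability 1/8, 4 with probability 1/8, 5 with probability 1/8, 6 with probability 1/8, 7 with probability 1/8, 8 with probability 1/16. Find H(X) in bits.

3.125 bits

Each probability is a power of 1/2, so log₂(1/p) is an integer.
H = Σ p·log₂(1/p) = 1/8·3 + 1/8·3 + 1/16·4 + 1/8·3 + 1/8·3 + 1/8·3 + 1/8·3 + 1/8·3 + 1/16·4 = 3.125 bits.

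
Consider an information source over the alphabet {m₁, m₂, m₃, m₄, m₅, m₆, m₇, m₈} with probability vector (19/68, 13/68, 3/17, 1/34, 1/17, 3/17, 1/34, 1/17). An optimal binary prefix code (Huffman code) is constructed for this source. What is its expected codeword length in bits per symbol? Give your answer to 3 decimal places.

Repeatedly combine the two least-probable nodes; the expected code length is the sum of the merged weights.
merge 1/34 + 1/34 → 1/17
merge 1/17 + 1/17 → 2/17
merge 1/17 + 2/17 → 3/17
merge 3/17 + 3/17 → 6/17
merge 3/17 + 13/68 → 25/68
merge 19/68 + 6/17 → 43/68
merge 25/68 + 43/68 → 1
L = 1/17 + 2/17 + 3/17 + 6/17 + 25/68 + 43/68 + 1 = 46/17 ≈ 2.706 bits/symbol.

2.706 bits/symbol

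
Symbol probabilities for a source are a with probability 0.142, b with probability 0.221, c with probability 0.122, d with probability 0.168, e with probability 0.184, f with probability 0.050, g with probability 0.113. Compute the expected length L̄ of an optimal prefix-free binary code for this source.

2.758 bits/symbol

Repeatedly combine the two least-probable nodes; the expected code length is the sum of the merged weights.
merge 1/20 + 113/1000 → 163/1000
merge 61/500 + 71/500 → 33/125
merge 163/1000 + 21/125 → 331/1000
merge 23/125 + 221/1000 → 81/200
merge 33/125 + 331/1000 → 119/200
merge 81/200 + 119/200 → 1
L = 163/1000 + 33/125 + 331/1000 + 81/200 + 119/200 + 1 = 1379/500 = 2.758 bits/symbol.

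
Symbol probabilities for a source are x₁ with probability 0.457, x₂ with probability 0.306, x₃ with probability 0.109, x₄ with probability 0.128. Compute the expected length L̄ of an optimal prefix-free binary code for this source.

Repeatedly combine the two least-probable nodes; the expected code length is the sum of the merged weights.
merge 109/1000 + 16/125 → 237/1000
merge 237/1000 + 153/500 → 543/1000
merge 457/1000 + 543/1000 → 1
L = 237/1000 + 543/1000 + 1 = 89/50 = 1.78 bits/symbol.

1.78 bits/symbol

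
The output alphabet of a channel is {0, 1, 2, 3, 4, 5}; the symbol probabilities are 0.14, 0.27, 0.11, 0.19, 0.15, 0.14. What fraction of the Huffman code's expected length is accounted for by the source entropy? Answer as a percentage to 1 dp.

Entropy H = −Σ p log₂ p ≈ 2.5203 bits.
Huffman merges: 11/100+7/50→1/4; 7/50+3/20→29/100; 19/100+1/4→11/25; 27/100+29/100→14/25; 11/25+14/25→1. L = 127/50 ≈ 2.5400.
Efficiency = H/L = 2.5203/2.5400 = 99.2%.

99.2%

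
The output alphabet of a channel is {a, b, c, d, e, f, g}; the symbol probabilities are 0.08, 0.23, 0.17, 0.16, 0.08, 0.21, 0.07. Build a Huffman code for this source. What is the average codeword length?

Repeatedly combine the two least-probable nodes; the expected code length is the sum of the merged weights.
merge 7/100 + 2/25 → 3/20
merge 2/25 + 3/20 → 23/100
merge 4/25 + 17/100 → 33/100
merge 21/100 + 23/100 → 11/25
merge 23/100 + 33/100 → 14/25
merge 11/25 + 14/25 → 1
L = 3/20 + 23/100 + 33/100 + 11/25 + 14/25 + 1 = 271/100 = 2.71 bits/symbol.

2.71 bits/symbol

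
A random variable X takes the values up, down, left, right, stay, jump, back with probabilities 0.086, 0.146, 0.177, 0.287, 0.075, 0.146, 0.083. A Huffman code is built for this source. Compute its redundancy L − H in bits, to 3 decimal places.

0.042 bits

Entropy H = −Σ p log₂ p ≈ 2.6523 bits.
Huffman merges: 3/40+83/1000→79/500; 43/500+73/500→29/125; 73/500+79/500→38/125; 177/1000+29/125→409/1000; 287/1000+38/125→591/1000; 409/1000+591/1000→1. L = 1347/500 ≈ 2.6940.
L − H = 2.6940 − 2.6523 = 0.042 bits.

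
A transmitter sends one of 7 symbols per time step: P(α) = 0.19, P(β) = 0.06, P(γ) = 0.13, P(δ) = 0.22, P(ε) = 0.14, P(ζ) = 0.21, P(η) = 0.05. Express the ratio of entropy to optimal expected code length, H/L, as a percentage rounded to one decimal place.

98.8%

Entropy H = −Σ p log₂ p ≈ 2.6480 bits.
Huffman merges: 1/20+3/50→11/100; 11/100+13/100→6/25; 7/50+19/100→33/100; 21/100+11/50→43/100; 6/25+33/100→57/100; 43/100+57/100→1. L = 67/25 ≈ 2.6800.
Efficiency = H/L = 2.6480/2.6800 = 98.8%.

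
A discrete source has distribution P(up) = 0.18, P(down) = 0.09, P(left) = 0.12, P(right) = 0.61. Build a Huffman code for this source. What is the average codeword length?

Repeatedly combine the two least-probable nodes; the expected code length is the sum of the merged weights.
merge 9/100 + 3/25 → 21/100
merge 9/50 + 21/100 → 39/100
merge 39/100 + 61/100 → 1
L = 21/100 + 39/100 + 1 = 8/5 = 1.6 bits/symbol.

1.6 bits/symbol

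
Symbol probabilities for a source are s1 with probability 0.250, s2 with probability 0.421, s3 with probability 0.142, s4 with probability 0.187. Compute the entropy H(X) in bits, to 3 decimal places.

1.878 bits

H = −Σ pᵢ log₂ pᵢ.
−0.250·log₂(0.250) = 0.5000
−0.421·log₂(0.421) = 0.5255
−0.142·log₂(0.142) = 0.3999
−0.187·log₂(0.187) = 0.4523
Sum ≈ 1.8777 → 1.878 bits.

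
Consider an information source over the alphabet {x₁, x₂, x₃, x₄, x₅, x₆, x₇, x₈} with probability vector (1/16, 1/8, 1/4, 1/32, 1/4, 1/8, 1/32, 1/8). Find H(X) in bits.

2.6875 bits

Each probability is a power of 1/2, so log₂(1/p) is an integer.
H = Σ p·log₂(1/p) = 1/16·4 + 1/8·3 + 1/4·2 + 1/32·5 + 1/4·2 + 1/8·3 + 1/32·5 + 1/8·3 = 2.6875 bits.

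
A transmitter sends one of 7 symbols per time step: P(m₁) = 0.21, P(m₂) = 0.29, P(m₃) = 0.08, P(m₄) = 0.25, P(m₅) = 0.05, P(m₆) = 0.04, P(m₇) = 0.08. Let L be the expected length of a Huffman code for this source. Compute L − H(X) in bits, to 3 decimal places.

0.024 bits

Entropy H = −Σ p log₂ p ≈ 2.4756 bits.
Huffman merges: 1/25+1/20→9/100; 2/25+2/25→4/25; 9/100+4/25→1/4; 21/100+1/4→23/50; 1/4+29/100→27/50; 23/50+27/50→1. L = 5/2 ≈ 2.5000.
L − H = 2.5000 − 2.4756 = 0.024 bits.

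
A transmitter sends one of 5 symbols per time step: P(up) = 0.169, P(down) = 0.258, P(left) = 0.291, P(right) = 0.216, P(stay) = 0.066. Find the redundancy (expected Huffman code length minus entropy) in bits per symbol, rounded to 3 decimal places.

Entropy H = −Σ p log₂ p ≈ 2.1924 bits.
Huffman merges: 33/500+169/1000→47/200; 27/125+47/200→451/1000; 129/500+291/1000→549/1000; 451/1000+549/1000→1. L = 447/200 ≈ 2.2350.
L − H = 2.2350 − 2.1924 = 0.043 bits.

0.043 bits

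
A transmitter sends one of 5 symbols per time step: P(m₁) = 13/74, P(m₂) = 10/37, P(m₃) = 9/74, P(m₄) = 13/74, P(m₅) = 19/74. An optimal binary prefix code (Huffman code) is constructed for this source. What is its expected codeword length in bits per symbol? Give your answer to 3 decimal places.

2.297 bits/symbol

Repeatedly combine the two least-probable nodes; the expected code length is the sum of the merged weights.
merge 9/74 + 13/74 → 11/37
merge 13/74 + 19/74 → 16/37
merge 10/37 + 11/37 → 21/37
merge 16/37 + 21/37 → 1
L = 11/37 + 16/37 + 21/37 + 1 = 85/37 ≈ 2.297 bits/symbol.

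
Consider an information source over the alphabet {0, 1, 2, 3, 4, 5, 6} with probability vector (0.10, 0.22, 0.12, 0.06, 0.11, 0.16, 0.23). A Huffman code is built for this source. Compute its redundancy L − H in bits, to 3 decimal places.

Entropy H = −Σ p log₂ p ≈ 2.6843 bits.
Huffman merges: 3/50+1/10→4/25; 11/100+3/25→23/100; 4/25+4/25→8/25; 11/50+23/100→9/20; 23/100+8/25→11/20; 9/20+11/20→1. L = 271/100 ≈ 2.7100.
L − H = 2.7100 − 2.6843 = 0.026 bits.

0.026 bits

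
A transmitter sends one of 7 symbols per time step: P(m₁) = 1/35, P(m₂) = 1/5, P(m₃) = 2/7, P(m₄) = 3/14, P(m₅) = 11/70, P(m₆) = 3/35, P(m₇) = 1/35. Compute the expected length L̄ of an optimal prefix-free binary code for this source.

2.5 bits/symbol

Repeatedly combine the two least-probable nodes; the expected code length is the sum of the merged weights.
merge 1/35 + 1/35 → 2/35
merge 2/35 + 3/35 → 1/7
merge 1/7 + 11/70 → 3/10
merge 1/5 + 3/14 → 29/70
merge 2/7 + 3/10 → 41/70
merge 29/70 + 41/70 → 1
L = 2/35 + 1/7 + 3/10 + 29/70 + 41/70 + 1 = 5/2 = 2.5 bits/symbol.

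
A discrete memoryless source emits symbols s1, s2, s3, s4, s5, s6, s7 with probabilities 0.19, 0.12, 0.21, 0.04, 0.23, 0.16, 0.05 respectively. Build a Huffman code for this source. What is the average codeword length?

Repeatedly combine the two least-probable nodes; the expected code length is the sum of the merged weights.
merge 1/25 + 1/20 → 9/100
merge 9/100 + 3/25 → 21/100
merge 4/25 + 19/100 → 7/20
merge 21/100 + 21/100 → 21/50
merge 23/100 + 7/20 → 29/50
merge 21/50 + 29/50 → 1
L = 9/100 + 21/100 + 7/20 + 21/50 + 29/50 + 1 = 53/20 = 2.65 bits/symbol.

2.65 bits/symbol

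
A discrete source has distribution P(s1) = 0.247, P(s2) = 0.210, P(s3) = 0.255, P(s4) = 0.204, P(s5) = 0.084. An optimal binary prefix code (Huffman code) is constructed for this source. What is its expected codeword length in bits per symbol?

Repeatedly combine the two least-probable nodes; the expected code length is the sum of the merged weights.
merge 21/250 + 51/250 → 36/125
merge 21/100 + 247/1000 → 457/1000
merge 51/200 + 36/125 → 543/1000
merge 457/1000 + 543/1000 → 1
L = 36/125 + 457/1000 + 543/1000 + 1 = 286/125 = 2.288 bits/symbol.

2.288 bits/symbol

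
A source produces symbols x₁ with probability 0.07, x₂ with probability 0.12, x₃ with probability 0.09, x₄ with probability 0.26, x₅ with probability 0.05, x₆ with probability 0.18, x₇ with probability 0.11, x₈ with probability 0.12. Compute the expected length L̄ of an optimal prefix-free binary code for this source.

Repeatedly combine the two least-probable nodes; the expected code length is the sum of the merged weights.
merge 1/20 + 7/100 → 3/25
merge 9/100 + 11/100 → 1/5
merge 3/25 + 3/25 → 6/25
merge 3/25 + 9/50 → 3/10
merge 1/5 + 6/25 → 11/25
merge 13/50 + 3/10 → 14/25
merge 11/25 + 14/25 → 1
L = 3/25 + 1/5 + 6/25 + 3/10 + 11/25 + 14/25 + 1 = 143/50 = 2.86 bits/symbol.

2.86 bits/symbol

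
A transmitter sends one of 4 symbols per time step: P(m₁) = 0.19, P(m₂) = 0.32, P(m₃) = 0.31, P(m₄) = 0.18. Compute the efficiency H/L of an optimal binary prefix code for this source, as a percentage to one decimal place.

Entropy H = −Σ p log₂ p ≈ 1.9504 bits.
Huffman merges: 9/50+19/100→37/100; 31/100+8/25→63/100; 37/100+63/100→1. L = 2 ≈ 2.0000.
Efficiency = H/L = 1.9504/2.0000 = 97.5%.

97.5%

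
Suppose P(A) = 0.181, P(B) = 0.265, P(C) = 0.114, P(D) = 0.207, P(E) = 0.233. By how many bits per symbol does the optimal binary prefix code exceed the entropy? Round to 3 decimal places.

0.024 bits

Entropy H = −Σ p log₂ p ≈ 2.2712 bits.
Huffman merges: 57/500+181/1000→59/200; 207/1000+233/1000→11/25; 53/200+59/200→14/25; 11/25+14/25→1. L = 459/200 ≈ 2.2950.
L − H = 2.2950 − 2.2712 = 0.024 bits.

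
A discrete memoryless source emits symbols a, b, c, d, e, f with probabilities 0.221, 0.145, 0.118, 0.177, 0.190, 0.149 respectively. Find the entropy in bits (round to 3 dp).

H = −Σ pᵢ log₂ pᵢ.
−0.221·log₂(0.221) = 0.4813
−0.145·log₂(0.145) = 0.4040
−0.118·log₂(0.118) = 0.3638
−0.177·log₂(0.177) = 0.4422
−0.190·log₂(0.190) = 0.4552
−0.149·log₂(0.149) = 0.4092
Sum ≈ 2.5557 → 2.556 bits.

2.556 bits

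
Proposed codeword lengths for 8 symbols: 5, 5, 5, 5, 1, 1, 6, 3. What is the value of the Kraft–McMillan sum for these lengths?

With common denominator 2^6 = 64: Σ 2^(−ℓᵢ) = 2/64 + 2/64 + 2/64 + 2/64 + 32/64 + 32/64 + 1/64 + 8/64 = 81/64 = 1.265625.

1.265625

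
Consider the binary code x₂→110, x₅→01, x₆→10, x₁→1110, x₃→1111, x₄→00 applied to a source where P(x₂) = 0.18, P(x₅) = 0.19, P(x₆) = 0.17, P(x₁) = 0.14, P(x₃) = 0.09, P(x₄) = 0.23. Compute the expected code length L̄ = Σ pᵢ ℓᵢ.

L̄ = Σ pᵢ·ℓᵢ = 0.18·3 + 0.19·2 + 0.17·2 + 0.14·4 + 0.09·4 + 0.23·2 = 2.64 bits/symbol.

2.64 bits/symbol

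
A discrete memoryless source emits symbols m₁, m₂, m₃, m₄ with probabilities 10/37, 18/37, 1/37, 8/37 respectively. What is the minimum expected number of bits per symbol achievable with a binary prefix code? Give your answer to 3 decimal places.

Repeatedly combine the two least-probable nodes; the expected code length is the sum of the merged weights.
merge 1/37 + 8/37 → 9/37
merge 9/37 + 10/37 → 19/37
merge 18/37 + 19/37 → 1
L = 9/37 + 19/37 + 1 = 65/37 ≈ 1.757 bits/symbol.

1.757 bits/symbol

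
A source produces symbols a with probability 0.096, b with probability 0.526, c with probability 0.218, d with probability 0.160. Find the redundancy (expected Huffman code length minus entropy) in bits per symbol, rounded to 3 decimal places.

0.016 bits

Entropy H = −Σ p log₂ p ≈ 1.7142 bits.
Huffman merges: 12/125+4/25→32/125; 109/500+32/125→237/500; 237/500+263/500→1. L = 173/100 ≈ 1.7300.
L − H = 1.7300 − 1.7142 = 0.016 bits.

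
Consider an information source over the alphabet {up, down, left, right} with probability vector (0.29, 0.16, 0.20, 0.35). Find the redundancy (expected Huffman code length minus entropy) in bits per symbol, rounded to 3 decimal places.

Entropy H = −Σ p log₂ p ≈ 1.9354 bits.
Huffman merges: 4/25+1/5→9/25; 29/100+7/20→16/25; 9/25+16/25→1. L = 2 ≈ 2.0000.
L − H = 2.0000 − 1.9354 = 0.065 bits.

0.065 bits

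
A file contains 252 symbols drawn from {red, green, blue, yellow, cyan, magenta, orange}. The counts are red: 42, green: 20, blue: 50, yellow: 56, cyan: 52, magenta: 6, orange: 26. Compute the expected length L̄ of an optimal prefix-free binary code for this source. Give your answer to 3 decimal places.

2.675 bits/symbol

Probabilities are the counts divided by 252.
Repeatedly combine the two least-probable nodes; the expected code length is the sum of the merged weights.
merge 1/42 + 5/63 → 13/126
merge 13/126 + 13/126 → 13/63
merge 1/6 + 25/126 → 23/63
merge 13/63 + 13/63 → 26/63
merge 2/9 + 23/63 → 37/63
merge 26/63 + 37/63 → 1
L = 13/126 + 13/63 + 23/63 + 26/63 + 37/63 + 1 = 337/126 ≈ 2.675 bits/symbol.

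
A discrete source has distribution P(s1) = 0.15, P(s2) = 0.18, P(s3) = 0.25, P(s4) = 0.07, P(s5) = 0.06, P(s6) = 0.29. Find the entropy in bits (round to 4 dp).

2.3858 bits

H = −Σ pᵢ log₂ pᵢ.
−0.15·log₂(0.15) = 0.4105
−0.18·log₂(0.18) = 0.4453
−0.25·log₂(0.25) = 0.5000
−0.07·log₂(0.07) = 0.2686
−0.06·log₂(0.06) = 0.2435
−0.29·log₂(0.29) = 0.5179
Sum ≈ 2.3858 → 2.3858 bits.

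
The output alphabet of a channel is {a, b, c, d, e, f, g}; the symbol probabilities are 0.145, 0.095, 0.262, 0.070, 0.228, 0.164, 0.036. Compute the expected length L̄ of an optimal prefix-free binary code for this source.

Repeatedly combine the two least-probable nodes; the expected code length is the sum of the merged weights.
merge 9/250 + 7/100 → 53/500
merge 19/200 + 53/500 → 201/1000
merge 29/200 + 41/250 → 309/1000
merge 201/1000 + 57/250 → 429/1000
merge 131/500 + 309/1000 → 571/1000
merge 429/1000 + 571/1000 → 1
L = 53/500 + 201/1000 + 309/1000 + 429/1000 + 571/1000 + 1 = 327/125 = 2.616 bits/symbol.

2.616 bits/symbol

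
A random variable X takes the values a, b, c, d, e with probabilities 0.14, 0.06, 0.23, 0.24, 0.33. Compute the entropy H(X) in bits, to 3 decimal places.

H = −Σ pᵢ log₂ pᵢ.
−0.14·log₂(0.14) = 0.3971
−0.06·log₂(0.06) = 0.2435
−0.23·log₂(0.23) = 0.4877
−0.24·log₂(0.24) = 0.4941
−0.33·log₂(0.33) = 0.5278
Sum ≈ 2.1503 → 2.150 bits.

2.150 bits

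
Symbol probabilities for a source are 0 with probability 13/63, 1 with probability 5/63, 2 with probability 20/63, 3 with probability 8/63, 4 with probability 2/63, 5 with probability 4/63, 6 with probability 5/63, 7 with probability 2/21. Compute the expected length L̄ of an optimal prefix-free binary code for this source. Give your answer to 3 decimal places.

2.730 bits/symbol

Repeatedly combine the two least-probable nodes; the expected code length is the sum of the merged weights.
merge 2/63 + 4/63 → 2/21
merge 5/63 + 5/63 → 10/63
merge 2/21 + 2/21 → 4/21
merge 8/63 + 10/63 → 2/7
merge 4/21 + 13/63 → 25/63
merge 2/7 + 20/63 → 38/63
merge 25/63 + 38/63 → 1
L = 2/21 + 10/63 + 4/21 + 2/7 + 25/63 + 38/63 + 1 = 172/63 ≈ 2.730 bits/symbol.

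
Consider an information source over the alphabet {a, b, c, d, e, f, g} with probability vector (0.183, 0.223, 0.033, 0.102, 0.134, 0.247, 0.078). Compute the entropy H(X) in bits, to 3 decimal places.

H = −Σ pᵢ log₂ pᵢ.
−0.183·log₂(0.183) = 0.4484
−0.223·log₂(0.223) = 0.4828
−0.033·log₂(0.033) = 0.1624
−0.102·log₂(0.102) = 0.3359
−0.134·log₂(0.134) = 0.3886
−0.247·log₂(0.247) = 0.4983
−0.078·log₂(0.078) = 0.2871
Sum ≈ 2.6034 → 2.603 bits.

2.603 bits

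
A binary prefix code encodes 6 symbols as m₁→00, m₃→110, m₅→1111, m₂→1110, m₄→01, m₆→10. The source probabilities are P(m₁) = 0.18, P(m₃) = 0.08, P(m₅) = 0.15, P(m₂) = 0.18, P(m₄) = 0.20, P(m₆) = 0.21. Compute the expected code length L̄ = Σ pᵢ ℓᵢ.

2.74 bits/symbol

L̄ = Σ pᵢ·ℓᵢ = 0.18·2 + 0.08·3 + 0.15·4 + 0.18·4 + 0.20·2 + 0.21·2 = 2.74 bits/symbol.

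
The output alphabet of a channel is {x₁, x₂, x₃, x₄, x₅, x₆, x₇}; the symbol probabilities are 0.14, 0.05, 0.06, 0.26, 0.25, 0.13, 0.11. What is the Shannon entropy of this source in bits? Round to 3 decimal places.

H = −Σ pᵢ log₂ pᵢ.
−0.14·log₂(0.14) = 0.3971
−0.05·log₂(0.05) = 0.2161
−0.06·log₂(0.06) = 0.2435
−0.26·log₂(0.26) = 0.5053
−0.25·log₂(0.25) = 0.5000
−0.13·log₂(0.13) = 0.3826
−0.11·log₂(0.11) = 0.3503
Sum ≈ 2.5950 → 2.595 bits.

2.595 bits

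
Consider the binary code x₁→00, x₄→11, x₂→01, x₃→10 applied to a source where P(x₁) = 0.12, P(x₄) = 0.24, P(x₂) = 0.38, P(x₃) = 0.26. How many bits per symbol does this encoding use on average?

L̄ = Σ pᵢ·ℓᵢ = 0.12·2 + 0.24·2 + 0.38·2 + 0.26·2 = 2 bits/symbol.

2 bits/symbol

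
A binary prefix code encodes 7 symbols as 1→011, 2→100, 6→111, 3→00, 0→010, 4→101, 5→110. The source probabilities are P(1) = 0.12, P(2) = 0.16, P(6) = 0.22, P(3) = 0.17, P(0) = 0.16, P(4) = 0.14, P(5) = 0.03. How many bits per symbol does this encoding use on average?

2.83 bits/symbol

L̄ = Σ pᵢ·ℓᵢ = 0.12·3 + 0.16·3 + 0.22·3 + 0.17·2 + 0.16·3 + 0.14·3 + 0.03·3 = 2.83 bits/symbol.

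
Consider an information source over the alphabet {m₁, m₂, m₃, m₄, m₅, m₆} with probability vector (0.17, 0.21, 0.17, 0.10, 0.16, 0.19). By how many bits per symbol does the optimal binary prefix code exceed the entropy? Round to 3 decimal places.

0.048 bits

Entropy H = −Σ p log₂ p ≈ 2.5524 bits.
Huffman merges: 1/10+4/25→13/50; 17/100+17/100→17/50; 19/100+21/100→2/5; 13/50+17/50→3/5; 2/5+3/5→1. L = 13/5 ≈ 2.6000.
L − H = 2.6000 − 2.5524 = 0.048 bits.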